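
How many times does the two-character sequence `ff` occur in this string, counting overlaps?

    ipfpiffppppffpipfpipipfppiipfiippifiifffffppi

Sliding a length-2 window over the 45 characters (44 positions):
  position 6–7: ff
  position 12–13: ff
  position 38–39: ff
  position 39–40: ff
  position 40–41: ff
  position 41–42: ff

6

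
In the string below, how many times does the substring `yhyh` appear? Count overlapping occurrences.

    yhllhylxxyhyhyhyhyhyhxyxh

Sliding a length-4 window over the 25 characters (22 positions):
  position 10–13: yhyh
  position 12–15: yhyh
  position 14–17: yhyh
  position 16–19: yhyh
  position 18–21: yhyh

5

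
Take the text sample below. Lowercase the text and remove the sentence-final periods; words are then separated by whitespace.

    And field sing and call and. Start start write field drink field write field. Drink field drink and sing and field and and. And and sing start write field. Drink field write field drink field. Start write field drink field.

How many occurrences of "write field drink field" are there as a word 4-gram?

Scanning the 37 overlapping 4-gram windows for "write field drink field":
  position 9–12: write field drink field
  position 13–16: write field drink field
  position 28–31: write field drink field
  position 32–35: write field drink field
  position 37–40: write field drink field

5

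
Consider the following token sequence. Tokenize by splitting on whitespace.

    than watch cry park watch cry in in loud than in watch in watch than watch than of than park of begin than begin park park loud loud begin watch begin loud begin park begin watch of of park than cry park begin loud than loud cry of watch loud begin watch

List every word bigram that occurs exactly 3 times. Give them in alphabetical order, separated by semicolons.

begin watch; loud begin

Bigram counts meeting the condition (exactly 3 times):
  begin watch: 3
  loud begin: 3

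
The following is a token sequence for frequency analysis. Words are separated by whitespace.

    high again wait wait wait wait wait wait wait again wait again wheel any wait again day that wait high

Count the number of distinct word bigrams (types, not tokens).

20 tokens → 19 bigram windows in total.
Repeated bigrams (each contributes count−1 duplicates):
  wait wait: 6
  wait again: 3
  again wait: 2
8 duplicate windows → 19 − 8 = 11 distinct.

11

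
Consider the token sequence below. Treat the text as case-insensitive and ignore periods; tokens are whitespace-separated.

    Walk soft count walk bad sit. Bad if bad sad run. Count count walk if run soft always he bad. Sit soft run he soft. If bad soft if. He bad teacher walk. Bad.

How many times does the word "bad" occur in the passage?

Scanning the 34 tokens for "bad":
  position 5: bad
  position 7: bad
  position 9: bad
  position 20: bad
  position 27: bad
  position 31: bad
  position 34: bad

7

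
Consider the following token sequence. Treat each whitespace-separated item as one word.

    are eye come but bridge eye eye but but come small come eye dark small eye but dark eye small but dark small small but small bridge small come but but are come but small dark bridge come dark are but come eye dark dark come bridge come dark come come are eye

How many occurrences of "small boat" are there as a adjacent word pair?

0

Scanning the 52 overlapping bigram windows for "small boat":
  (none found)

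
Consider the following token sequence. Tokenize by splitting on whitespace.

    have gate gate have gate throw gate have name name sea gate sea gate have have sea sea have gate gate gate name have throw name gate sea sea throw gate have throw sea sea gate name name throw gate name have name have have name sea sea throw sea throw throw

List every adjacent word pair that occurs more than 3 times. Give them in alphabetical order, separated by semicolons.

Bigram counts meeting the condition (more than 3 times):
  gate have: 4
  sea sea: 4

gate have; sea sea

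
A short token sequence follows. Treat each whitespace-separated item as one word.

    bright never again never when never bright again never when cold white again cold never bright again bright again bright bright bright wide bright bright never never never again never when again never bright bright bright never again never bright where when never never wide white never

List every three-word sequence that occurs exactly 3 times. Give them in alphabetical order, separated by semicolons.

again never when; never again never

Trigram counts meeting the condition (exactly 3 times):
  again never when: 3
  never again never: 3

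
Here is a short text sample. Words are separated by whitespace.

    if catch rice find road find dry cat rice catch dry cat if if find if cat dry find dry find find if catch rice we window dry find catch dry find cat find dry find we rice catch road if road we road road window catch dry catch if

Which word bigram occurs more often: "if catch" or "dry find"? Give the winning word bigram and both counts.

"if catch": 2 occurrences
"dry find": 5 occurrences

"dry find" (5 vs 2)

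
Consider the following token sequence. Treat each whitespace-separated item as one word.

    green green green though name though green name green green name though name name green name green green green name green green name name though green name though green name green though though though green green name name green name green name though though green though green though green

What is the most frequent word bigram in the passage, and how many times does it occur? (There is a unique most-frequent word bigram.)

"green name", 10 times

Bigram frequencies (highest first):
  green name: 10
  green green: 7
  though green: 7
  name green: 7
  name though: 5
  green though: 4
  … (3 more, each ≤ 3)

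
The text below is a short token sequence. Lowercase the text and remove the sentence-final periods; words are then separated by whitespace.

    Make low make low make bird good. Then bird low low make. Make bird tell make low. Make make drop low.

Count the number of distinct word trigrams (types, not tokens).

16

21 tokens → 19 trigram windows in total.
Repeated trigrams (each contributes count−1 duplicates):
  make low make: 3
  low make make: 2
3 duplicate windows → 19 − 3 = 16 distinct.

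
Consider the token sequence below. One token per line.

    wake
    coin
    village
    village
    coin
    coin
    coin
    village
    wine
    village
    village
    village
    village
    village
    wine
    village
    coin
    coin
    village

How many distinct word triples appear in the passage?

12

19 tokens → 17 trigram windows in total.
Repeated trigrams (each contributes count−1 duplicates):
  village village village: 3
  coin coin village: 2
  village coin coin: 2
  village wine village: 2
5 duplicate windows → 17 − 5 = 12 distinct.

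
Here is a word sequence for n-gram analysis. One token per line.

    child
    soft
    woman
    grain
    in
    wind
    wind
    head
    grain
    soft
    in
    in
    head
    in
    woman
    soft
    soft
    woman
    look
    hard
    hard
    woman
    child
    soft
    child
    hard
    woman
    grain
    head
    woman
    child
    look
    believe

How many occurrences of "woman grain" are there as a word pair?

2

Scanning the 32 overlapping bigram windows for "woman grain":
  position 3–4: woman grain
  position 27–28: woman grain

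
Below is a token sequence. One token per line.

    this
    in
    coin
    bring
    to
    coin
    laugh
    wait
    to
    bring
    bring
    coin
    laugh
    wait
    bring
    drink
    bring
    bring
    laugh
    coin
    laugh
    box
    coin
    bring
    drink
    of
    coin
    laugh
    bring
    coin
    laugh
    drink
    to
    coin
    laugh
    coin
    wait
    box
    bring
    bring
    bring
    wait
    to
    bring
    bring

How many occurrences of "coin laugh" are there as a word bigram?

Scanning the 44 overlapping bigram windows for "coin laugh":
  position 6–7: coin laugh
  position 12–13: coin laugh
  position 20–21: coin laugh
  position 27–28: coin laugh
  position 30–31: coin laugh
  position 34–35: coin laugh

6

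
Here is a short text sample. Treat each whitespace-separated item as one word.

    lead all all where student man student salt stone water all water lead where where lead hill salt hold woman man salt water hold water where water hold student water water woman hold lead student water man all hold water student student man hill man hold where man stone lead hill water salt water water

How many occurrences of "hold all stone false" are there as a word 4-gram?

0

Scanning the 52 overlapping 4-gram windows for "hold all stone false":
  (none found)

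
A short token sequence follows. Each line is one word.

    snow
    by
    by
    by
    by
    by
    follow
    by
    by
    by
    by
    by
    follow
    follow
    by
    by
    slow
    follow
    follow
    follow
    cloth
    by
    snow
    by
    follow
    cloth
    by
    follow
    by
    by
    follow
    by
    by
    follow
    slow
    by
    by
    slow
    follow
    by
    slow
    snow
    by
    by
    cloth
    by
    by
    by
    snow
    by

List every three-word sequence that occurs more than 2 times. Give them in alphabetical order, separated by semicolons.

by by by; by by follow; by follow by; follow by by

Trigram counts meeting the condition (more than 2 times):
  by by by: 7
  by by follow: 4
  by follow by: 3
  follow by by: 4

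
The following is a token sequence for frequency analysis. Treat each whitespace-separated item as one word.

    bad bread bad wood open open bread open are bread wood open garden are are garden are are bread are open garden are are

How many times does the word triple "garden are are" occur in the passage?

Scanning the 22 overlapping trigram windows for "garden are are":
  position 13–15: garden are are
  position 16–18: garden are are
  position 22–24: garden are are

3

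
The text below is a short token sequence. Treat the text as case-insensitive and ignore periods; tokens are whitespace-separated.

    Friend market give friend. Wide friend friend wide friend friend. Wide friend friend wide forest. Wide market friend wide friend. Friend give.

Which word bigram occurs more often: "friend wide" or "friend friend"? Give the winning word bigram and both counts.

"friend wide": 5 occurrences
"friend friend": 4 occurrences

"friend wide" (5 vs 4)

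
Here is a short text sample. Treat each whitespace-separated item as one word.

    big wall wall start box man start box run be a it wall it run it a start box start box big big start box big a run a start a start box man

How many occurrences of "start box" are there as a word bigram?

Scanning the 33 overlapping bigram windows for "start box":
  position 4–5: start box
  position 7–8: start box
  position 18–19: start box
  position 20–21: start box
  position 24–25: start box
  position 32–33: start box

6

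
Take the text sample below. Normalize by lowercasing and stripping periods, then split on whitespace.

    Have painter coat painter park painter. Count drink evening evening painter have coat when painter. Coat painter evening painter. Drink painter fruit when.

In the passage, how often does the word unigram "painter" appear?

Scanning the 23 tokens for "painter":
  position 2: painter
  position 4: painter
  position 6: painter
  position 11: painter
  position 15: painter
  position 17: painter
  position 19: painter
  position 21: painter

8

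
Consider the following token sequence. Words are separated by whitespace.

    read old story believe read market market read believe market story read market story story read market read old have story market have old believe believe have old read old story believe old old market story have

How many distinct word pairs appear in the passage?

25

37 tokens → 36 bigram windows in total.
Repeated bigrams (each contributes count−1 duplicates):
  market story: 3
  read market: 3
  read old: 3
  have old: 2
  market read: 2
  old story: 2
  story believe: 2
  story read: 2
11 duplicate windows → 36 − 11 = 25 distinct.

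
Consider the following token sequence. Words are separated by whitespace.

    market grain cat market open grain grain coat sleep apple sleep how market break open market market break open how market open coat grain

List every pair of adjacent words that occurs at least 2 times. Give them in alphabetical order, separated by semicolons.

break open; how market; market break; market open

Bigram counts meeting the condition (at least 2 times):
  break open: 2
  how market: 2
  market break: 2
  market open: 2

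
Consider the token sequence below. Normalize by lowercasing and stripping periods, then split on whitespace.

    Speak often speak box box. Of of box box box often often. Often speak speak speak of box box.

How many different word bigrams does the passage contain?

11

19 tokens → 18 bigram windows in total.
Repeated bigrams (each contributes count−1 duplicates):
  box box: 4
  of box: 2
  often often: 2
  often speak: 2
  speak speak: 2
7 duplicate windows → 18 − 7 = 11 distinct.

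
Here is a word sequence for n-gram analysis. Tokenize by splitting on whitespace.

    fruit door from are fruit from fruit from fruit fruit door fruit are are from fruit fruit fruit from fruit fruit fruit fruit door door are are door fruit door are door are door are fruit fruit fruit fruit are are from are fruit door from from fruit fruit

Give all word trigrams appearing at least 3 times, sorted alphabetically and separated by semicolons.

from fruit fruit; fruit from fruit; fruit fruit fruit

Trigram counts meeting the condition (at least 3 times):
  from fruit fruit: 4
  fruit from fruit: 3
  fruit fruit fruit: 5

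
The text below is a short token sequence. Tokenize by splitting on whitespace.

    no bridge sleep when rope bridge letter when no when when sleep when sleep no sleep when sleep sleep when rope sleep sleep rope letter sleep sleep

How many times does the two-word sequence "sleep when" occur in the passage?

4

Scanning the 26 overlapping bigram windows for "sleep when":
  position 3–4: sleep when
  position 12–13: sleep when
  position 16–17: sleep when
  position 19–20: sleep when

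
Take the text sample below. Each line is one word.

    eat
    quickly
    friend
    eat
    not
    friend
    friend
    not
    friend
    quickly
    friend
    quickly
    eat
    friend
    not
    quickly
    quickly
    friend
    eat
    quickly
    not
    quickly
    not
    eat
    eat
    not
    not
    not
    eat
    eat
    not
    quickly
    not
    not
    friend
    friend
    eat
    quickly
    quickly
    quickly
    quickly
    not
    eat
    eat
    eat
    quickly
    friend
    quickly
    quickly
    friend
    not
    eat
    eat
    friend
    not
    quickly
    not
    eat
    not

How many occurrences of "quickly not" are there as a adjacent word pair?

5

Scanning the 58 overlapping bigram windows for "quickly not":
  position 20–21: quickly not
  position 22–23: quickly not
  position 32–33: quickly not
  position 41–42: quickly not
  position 56–57: quickly not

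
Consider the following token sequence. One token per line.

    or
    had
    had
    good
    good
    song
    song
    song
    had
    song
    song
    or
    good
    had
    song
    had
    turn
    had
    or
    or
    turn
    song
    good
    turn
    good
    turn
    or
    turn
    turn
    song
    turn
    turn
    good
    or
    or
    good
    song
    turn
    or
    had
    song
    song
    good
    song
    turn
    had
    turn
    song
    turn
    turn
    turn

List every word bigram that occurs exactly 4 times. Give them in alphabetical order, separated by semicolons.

Bigram counts meeting the condition (exactly 4 times):
  song song: 4
  song turn: 4
  turn turn: 4

song song; song turn; turn turn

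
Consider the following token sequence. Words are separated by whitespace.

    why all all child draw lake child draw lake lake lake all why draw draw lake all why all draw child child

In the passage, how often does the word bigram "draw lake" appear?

3

Scanning the 21 overlapping bigram windows for "draw lake":
  position 5–6: draw lake
  position 8–9: draw lake
  position 15–16: draw lake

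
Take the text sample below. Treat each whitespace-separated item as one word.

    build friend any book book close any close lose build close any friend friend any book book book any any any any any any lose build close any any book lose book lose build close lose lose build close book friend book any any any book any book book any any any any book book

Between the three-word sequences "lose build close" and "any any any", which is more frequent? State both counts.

"lose build close": 4 occurrences
"any any any": 7 occurrences

"any any any" (7 vs 4)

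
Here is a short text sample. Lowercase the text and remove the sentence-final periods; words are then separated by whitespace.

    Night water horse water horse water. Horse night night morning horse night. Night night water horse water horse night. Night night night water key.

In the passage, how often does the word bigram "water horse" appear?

Scanning the 23 overlapping bigram windows for "water horse":
  position 2–3: water horse
  position 4–5: water horse
  position 6–7: water horse
  position 15–16: water horse
  position 17–18: water horse

5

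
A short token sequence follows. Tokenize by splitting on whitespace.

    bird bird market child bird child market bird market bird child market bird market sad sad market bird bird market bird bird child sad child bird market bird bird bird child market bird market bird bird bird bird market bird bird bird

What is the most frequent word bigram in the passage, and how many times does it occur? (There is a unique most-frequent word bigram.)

"bird bird", 10 times

Bigram frequencies (highest first):
  bird bird: 10
  market bird: 9
  bird market: 7
  bird child: 4
  child market: 3
  child bird: 2
  … (6 more, each ≤ 1)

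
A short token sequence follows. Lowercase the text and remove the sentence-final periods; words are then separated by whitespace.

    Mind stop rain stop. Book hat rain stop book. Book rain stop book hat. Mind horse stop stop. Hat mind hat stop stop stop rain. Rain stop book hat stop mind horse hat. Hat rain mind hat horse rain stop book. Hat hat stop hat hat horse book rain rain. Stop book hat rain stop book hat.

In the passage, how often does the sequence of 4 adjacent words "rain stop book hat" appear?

6

Scanning the 54 overlapping 4-gram windows for "rain stop book hat":
  position 3–6: rain stop book hat
  position 11–14: rain stop book hat
  position 26–29: rain stop book hat
  position 39–42: rain stop book hat
  position 50–53: rain stop book hat
  position 54–57: rain stop book hat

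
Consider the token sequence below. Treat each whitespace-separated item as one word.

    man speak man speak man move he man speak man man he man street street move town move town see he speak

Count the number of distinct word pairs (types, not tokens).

22 tokens → 21 bigram windows in total.
Repeated bigrams (each contributes count−1 duplicates):
  man speak: 3
  speak man: 3
  he man: 2
  move town: 2
6 duplicate windows → 21 − 6 = 15 distinct.

15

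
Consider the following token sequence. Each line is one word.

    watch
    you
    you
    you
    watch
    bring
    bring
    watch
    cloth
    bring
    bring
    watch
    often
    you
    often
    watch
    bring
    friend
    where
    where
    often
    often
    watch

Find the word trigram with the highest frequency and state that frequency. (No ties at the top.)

Trigram frequencies (highest first):
  bring bring watch: 2
  watch you you: 1
  you you you: 1
  you you watch: 1
  you watch bring: 1
  watch bring bring: 1
  … (14 more, each ≤ 1)

"bring bring watch", 2 times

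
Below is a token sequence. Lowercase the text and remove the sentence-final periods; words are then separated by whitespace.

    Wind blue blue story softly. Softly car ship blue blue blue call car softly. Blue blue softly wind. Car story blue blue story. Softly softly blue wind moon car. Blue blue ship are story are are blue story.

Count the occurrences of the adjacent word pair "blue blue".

6

Scanning the 37 overlapping bigram windows for "blue blue":
  position 2–3: blue blue
  position 9–10: blue blue
  position 10–11: blue blue
  position 15–16: blue blue
  position 21–22: blue blue
  position 30–31: blue blue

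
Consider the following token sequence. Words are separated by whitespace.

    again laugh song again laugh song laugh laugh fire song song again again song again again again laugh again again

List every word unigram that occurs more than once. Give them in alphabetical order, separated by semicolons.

Unigram counts meeting the condition (more than once):
  again: 9
  laugh: 5
  song: 5

again; laugh; song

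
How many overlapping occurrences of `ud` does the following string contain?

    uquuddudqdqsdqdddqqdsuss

Sliding a length-2 window over the 24 characters (23 positions):
  position 4–5: ud
  position 7–8: ud

2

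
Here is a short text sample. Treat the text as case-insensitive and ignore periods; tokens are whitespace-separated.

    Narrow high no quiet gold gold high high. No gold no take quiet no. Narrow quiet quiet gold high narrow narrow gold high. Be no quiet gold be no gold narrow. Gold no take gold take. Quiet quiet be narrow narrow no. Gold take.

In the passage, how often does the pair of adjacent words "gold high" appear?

Scanning the 43 overlapping bigram windows for "gold high":
  position 6–7: gold high
  position 18–19: gold high
  position 22–23: gold high

3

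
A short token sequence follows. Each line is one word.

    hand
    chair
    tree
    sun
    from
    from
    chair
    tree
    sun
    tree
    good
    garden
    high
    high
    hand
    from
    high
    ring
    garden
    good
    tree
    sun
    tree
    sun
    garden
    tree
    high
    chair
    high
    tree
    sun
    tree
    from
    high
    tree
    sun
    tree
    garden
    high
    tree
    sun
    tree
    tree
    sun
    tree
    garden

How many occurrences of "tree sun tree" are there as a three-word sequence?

Scanning the 44 overlapping trigram windows for "tree sun tree":
  position 8–10: tree sun tree
  position 21–23: tree sun tree
  position 30–32: tree sun tree
  position 35–37: tree sun tree
  position 40–42: tree sun tree
  position 43–45: tree sun tree

6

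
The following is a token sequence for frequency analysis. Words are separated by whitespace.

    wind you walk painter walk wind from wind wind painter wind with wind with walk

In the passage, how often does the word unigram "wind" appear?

6

Scanning the 15 tokens for "wind":
  position 1: wind
  position 6: wind
  position 8: wind
  position 9: wind
  position 11: wind
  position 13: wind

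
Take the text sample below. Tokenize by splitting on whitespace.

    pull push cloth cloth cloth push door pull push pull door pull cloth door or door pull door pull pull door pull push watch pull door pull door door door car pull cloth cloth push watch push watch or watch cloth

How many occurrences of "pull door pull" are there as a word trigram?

4

Scanning the 39 overlapping trigram windows for "pull door pull":
  position 10–12: pull door pull
  position 17–19: pull door pull
  position 20–22: pull door pull
  position 25–27: pull door pull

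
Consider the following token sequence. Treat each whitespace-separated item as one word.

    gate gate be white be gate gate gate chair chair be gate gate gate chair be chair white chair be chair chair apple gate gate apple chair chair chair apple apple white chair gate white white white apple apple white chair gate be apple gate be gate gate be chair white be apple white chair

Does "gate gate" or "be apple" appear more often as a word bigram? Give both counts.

"gate gate" (7 vs 2)

"gate gate": 7 occurrences
"be apple": 2 occurrences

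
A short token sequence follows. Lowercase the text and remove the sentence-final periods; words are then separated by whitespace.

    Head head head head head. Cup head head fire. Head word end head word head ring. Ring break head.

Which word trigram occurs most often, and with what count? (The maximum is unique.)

"head head head", 3 times

Trigram frequencies (highest first):
  head head head: 3
  head head cup: 1
  head cup head: 1
  cup head head: 1
  head head fire: 1
  head fire head: 1
  … (9 more, each ≤ 1)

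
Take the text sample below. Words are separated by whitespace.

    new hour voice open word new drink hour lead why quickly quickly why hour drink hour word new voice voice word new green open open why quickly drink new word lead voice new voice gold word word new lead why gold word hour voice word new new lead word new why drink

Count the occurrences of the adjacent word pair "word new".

6

Scanning the 51 overlapping bigram windows for "word new":
  position 5–6: word new
  position 17–18: word new
  position 21–22: word new
  position 37–38: word new
  position 45–46: word new
  position 49–50: word new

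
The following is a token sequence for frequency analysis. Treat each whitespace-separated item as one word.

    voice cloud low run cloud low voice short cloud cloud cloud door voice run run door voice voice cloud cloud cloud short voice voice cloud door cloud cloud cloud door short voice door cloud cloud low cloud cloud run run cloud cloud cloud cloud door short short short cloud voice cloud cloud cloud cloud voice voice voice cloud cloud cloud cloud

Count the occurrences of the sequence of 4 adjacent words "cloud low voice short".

1

Scanning the 58 overlapping 4-gram windows for "cloud low voice short":
  position 5–8: cloud low voice short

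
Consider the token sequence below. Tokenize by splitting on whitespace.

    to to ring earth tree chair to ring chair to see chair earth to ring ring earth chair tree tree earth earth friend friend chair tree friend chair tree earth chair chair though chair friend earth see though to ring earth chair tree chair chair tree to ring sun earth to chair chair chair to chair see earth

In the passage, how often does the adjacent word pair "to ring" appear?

Scanning the 57 overlapping bigram windows for "to ring":
  position 2–3: to ring
  position 7–8: to ring
  position 14–15: to ring
  position 39–40: to ring
  position 47–48: to ring

5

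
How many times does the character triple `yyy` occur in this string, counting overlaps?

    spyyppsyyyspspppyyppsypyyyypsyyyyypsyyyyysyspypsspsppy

9

Sliding a length-3 window over the 54 characters (52 positions):
  position 8–10: yyy
  position 24–26: yyy
  position 25–27: yyy
  position 30–32: yyy
  position 31–33: yyy
  position 32–34: yyy
  position 37–39: yyy
  position 38–40: yyy
  position 39–41: yyy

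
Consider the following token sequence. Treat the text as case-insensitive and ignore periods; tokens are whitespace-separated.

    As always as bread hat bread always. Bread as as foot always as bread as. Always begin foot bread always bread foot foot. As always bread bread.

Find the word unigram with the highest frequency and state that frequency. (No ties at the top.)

"bread", 8 times

Unigram frequencies (highest first):
  bread: 8
  as: 7
  always: 6
  foot: 4
  hat: 1
  begin: 1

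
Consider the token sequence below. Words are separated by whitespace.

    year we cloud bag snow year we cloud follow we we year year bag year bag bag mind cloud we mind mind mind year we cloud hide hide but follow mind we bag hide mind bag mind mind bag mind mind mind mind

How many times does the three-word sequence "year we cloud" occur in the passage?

3

Scanning the 41 overlapping trigram windows for "year we cloud":
  position 1–3: year we cloud
  position 6–8: year we cloud
  position 24–26: year we cloud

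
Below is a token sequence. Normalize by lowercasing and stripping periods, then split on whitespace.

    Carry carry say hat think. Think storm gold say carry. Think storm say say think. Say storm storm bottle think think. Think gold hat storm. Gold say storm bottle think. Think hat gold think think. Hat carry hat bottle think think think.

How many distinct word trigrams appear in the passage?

42 tokens → 40 trigram windows in total.
Repeated trigrams (each contributes count−1 duplicates):
  bottle think think: 3
  storm bottle think: 2
  storm gold say: 2
  think think hat: 2
  think think think: 2
6 duplicate windows → 40 − 6 = 34 distinct.

34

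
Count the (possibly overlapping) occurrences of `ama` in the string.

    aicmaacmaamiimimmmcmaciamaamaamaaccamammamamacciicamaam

7

Sliding a length-3 window over the 55 characters (53 positions):
  position 24–26: ama
  position 27–29: ama
  position 30–32: ama
  position 36–38: ama
  position 41–43: ama
  position 43–45: ama
  position 51–53: ama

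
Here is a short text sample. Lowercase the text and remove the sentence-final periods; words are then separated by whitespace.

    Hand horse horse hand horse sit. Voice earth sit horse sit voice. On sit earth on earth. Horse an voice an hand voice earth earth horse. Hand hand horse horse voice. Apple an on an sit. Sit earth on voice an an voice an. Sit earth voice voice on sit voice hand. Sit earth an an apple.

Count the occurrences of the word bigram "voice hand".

Scanning the 56 overlapping bigram windows for "voice hand":
  position 51–52: voice hand

1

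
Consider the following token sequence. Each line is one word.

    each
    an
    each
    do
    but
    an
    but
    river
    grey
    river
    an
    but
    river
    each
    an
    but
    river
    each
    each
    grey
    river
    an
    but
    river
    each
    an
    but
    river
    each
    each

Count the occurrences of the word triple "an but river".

Scanning the 28 overlapping trigram windows for "an but river":
  position 6–8: an but river
  position 11–13: an but river
  position 15–17: an but river
  position 22–24: an but river
  position 26–28: an but river

5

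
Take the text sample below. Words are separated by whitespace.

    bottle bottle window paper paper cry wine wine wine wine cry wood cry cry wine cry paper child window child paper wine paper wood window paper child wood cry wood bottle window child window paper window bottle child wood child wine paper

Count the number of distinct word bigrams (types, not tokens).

27

42 tokens → 41 bigram windows in total.
Repeated bigrams (each contributes count−1 duplicates):
  window paper: 3
  wine wine: 3
  bottle window: 2
  child window: 2
  child wood: 2
  cry wine: 2
  cry wood: 2
  paper child: 2
  … (4 more repeated)
14 duplicate windows → 41 − 14 = 27 distinct.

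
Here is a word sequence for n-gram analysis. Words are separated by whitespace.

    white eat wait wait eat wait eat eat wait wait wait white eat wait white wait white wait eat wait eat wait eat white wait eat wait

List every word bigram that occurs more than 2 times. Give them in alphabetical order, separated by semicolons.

Bigram counts meeting the condition (more than 2 times):
  eat wait: 7
  wait eat: 6
  wait wait: 3
  wait white: 3
  white wait: 3

eat wait; wait eat; wait wait; wait white; white wait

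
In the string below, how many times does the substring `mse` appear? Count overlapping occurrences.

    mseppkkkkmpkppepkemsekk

Sliding a length-3 window over the 23 characters (21 positions):
  position 1–3: mse
  position 19–21: mse

2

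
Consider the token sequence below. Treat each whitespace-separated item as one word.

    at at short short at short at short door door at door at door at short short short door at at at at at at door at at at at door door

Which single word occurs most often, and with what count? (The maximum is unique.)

"at", 17 times

Unigram frequencies (highest first):
  at: 17
  door: 8
  short: 7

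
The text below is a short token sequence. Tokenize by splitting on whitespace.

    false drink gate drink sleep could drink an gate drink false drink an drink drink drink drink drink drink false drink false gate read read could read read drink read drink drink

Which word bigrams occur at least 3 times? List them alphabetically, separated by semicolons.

Bigram counts meeting the condition (at least 3 times):
  drink drink: 6
  drink false: 3
  false drink: 3

drink drink; drink false; false drink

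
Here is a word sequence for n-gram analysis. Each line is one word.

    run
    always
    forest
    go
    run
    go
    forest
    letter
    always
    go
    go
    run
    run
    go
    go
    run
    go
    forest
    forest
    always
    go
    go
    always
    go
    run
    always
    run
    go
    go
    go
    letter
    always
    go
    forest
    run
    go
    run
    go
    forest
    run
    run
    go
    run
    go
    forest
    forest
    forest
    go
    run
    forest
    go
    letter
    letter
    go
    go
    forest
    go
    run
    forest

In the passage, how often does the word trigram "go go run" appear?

2

Scanning the 57 overlapping trigram windows for "go go run":
  position 10–12: go go run
  position 14–16: go go run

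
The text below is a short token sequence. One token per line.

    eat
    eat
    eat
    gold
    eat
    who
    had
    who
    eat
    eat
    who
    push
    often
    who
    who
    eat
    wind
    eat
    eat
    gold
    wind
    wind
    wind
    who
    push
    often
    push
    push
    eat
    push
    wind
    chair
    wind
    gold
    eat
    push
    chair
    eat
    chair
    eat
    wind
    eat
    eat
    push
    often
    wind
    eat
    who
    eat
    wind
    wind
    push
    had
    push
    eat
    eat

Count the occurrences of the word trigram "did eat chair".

Scanning the 54 overlapping trigram windows for "did eat chair":
  (none found)

0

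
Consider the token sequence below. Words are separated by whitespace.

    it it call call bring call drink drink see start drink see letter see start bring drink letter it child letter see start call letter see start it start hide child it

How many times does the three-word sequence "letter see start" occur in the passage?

3

Scanning the 30 overlapping trigram windows for "letter see start":
  position 13–15: letter see start
  position 21–23: letter see start
  position 25–27: letter see start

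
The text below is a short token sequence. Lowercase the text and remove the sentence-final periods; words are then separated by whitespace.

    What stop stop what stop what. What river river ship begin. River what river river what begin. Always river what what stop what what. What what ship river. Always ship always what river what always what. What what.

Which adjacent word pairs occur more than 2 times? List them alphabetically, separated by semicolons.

Bigram counts meeting the condition (more than 2 times):
  river what: 4
  stop what: 3
  what river: 3
  what stop: 3
  what what: 7

river what; stop what; what river; what stop; what what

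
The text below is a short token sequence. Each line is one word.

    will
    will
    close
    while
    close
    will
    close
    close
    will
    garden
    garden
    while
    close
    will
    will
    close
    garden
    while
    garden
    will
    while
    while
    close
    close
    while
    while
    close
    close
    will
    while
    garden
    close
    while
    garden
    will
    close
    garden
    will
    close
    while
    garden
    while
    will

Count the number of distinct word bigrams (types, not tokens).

43 tokens → 42 bigram windows in total.
Repeated bigrams (each contributes count−1 duplicates):
  will close: 5
  close while: 4
  close will: 4
  while close: 4
  while garden: 4
  close close: 3
  garden while: 3
  garden will: 3
  … (4 more repeated)
26 duplicate windows → 42 − 26 = 16 distinct.

16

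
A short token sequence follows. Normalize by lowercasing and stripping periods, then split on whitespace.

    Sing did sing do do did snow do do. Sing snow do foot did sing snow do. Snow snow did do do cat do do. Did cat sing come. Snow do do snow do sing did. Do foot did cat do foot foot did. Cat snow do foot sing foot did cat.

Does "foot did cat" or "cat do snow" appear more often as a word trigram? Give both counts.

"foot did cat" (3 vs 0)

"foot did cat": 3 occurrences
"cat do snow": 0 occurrences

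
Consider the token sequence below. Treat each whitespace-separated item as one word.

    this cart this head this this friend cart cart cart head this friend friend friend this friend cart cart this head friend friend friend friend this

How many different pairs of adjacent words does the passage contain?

26 tokens → 25 bigram windows in total.
Repeated bigrams (each contributes count−1 duplicates):
  friend friend: 5
  cart cart: 3
  this friend: 3
  cart this: 2
  friend cart: 2
  friend this: 2
  head this: 2
  this head: 2
13 duplicate windows → 25 − 13 = 12 distinct.

12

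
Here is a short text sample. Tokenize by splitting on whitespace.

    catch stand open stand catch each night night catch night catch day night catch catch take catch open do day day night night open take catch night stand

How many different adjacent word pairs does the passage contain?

21

28 tokens → 27 bigram windows in total.
Repeated bigrams (each contributes count−1 duplicates):
  night catch: 3
  catch night: 2
  day night: 2
  night night: 2
  take catch: 2
6 duplicate windows → 27 − 6 = 21 distinct.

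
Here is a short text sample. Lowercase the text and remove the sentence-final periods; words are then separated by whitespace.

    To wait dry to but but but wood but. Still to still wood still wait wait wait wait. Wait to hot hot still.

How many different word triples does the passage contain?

23 tokens → 21 trigram windows in total.
Repeated trigrams (each contributes count−1 duplicates):
  wait wait wait: 3
2 duplicate windows → 21 − 2 = 19 distinct.

19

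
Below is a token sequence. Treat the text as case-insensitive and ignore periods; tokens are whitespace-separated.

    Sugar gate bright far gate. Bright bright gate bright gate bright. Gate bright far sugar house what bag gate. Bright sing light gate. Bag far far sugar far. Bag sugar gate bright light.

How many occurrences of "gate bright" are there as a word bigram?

Scanning the 32 overlapping bigram windows for "gate bright":
  position 2–3: gate bright
  position 5–6: gate bright
  position 8–9: gate bright
  position 10–11: gate bright
  position 12–13: gate bright
  position 19–20: gate bright
  position 31–32: gate bright

7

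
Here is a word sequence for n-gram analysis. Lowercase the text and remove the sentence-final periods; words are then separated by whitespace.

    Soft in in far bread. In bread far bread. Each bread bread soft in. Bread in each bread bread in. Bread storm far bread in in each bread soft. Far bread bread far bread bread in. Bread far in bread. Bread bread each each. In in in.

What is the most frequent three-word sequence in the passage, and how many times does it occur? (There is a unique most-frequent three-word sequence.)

"bread in bread", 3 times

Trigram frequencies (highest first):
  bread in bread: 3
  far bread in: 2
  in bread far: 2
  bread far bread: 2
  each bread bread: 2
  in each bread: 2
  … (30 more, each ≤ 2)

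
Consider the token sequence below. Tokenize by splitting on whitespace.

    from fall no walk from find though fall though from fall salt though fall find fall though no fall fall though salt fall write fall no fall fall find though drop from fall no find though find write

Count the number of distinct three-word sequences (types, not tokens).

38 tokens → 36 trigram windows in total.
Repeated trigrams (each contributes count−1 duplicates):
  from fall no: 2
  no fall fall: 2
2 duplicate windows → 36 − 2 = 34 distinct.

34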